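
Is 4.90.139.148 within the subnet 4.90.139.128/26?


Subnet network: 4.90.139.128
Test IP AND mask: 4.90.139.128
Yes, 4.90.139.148 is in 4.90.139.128/26


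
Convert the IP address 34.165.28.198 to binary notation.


34 = 00100010
165 = 10100101
28 = 00011100
198 = 11000110
Binary: 00100010.10100101.00011100.11000110


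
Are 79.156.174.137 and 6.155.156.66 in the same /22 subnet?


Mask: 255.255.252.0
79.156.174.137 AND mask = 79.156.172.0
6.155.156.66 AND mask = 6.155.156.0
No, different subnets (79.156.172.0 vs 6.155.156.0)


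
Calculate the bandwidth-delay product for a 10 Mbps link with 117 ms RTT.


BDP = bandwidth * RTT
= 10 Mbps * 117 ms
= 10 * 1e6 * 117 / 1000 bits
= 1170000 bits
= 146250 bytes
= 142.8223 KB
BDP = 1170000 bits (146250 bytes)


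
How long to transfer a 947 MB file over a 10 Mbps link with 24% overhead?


Effective throughput = 10 * (1 - 24/100) = 7.6 Mbps
File size in Mb = 947 * 8 = 7576 Mb
Time = 7576 / 7.6
Time = 996.8421 seconds


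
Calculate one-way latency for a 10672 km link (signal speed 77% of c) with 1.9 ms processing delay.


Speed = 0.77 * 3e5 km/s = 231000 km/s
Propagation delay = 10672 / 231000 = 0.0462 s = 46.1991 ms
Processing delay = 1.9 ms
Total one-way latency = 48.0991 ms


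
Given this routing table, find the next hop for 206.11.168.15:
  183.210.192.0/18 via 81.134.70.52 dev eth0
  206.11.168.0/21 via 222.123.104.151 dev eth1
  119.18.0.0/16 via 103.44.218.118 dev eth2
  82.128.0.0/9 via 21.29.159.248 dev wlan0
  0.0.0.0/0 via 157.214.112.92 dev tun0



Longest prefix match for 206.11.168.15:
  /18 183.210.192.0: no
  /21 206.11.168.0: MATCH
  /16 119.18.0.0: no
  /9 82.128.0.0: no
  /0 0.0.0.0: MATCH
Selected: next-hop 222.123.104.151 via eth1 (matched /21)


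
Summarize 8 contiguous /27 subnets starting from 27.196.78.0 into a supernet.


Original prefix: /27
Number of subnets: 8 = 2^3
New prefix = 27 - 3 = 24
Supernet: 27.196.78.0/24


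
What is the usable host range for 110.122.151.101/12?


Network: 110.112.0.0
Broadcast: 110.127.255.255
First usable = network + 1
Last usable = broadcast - 1
Range: 110.112.0.1 to 110.127.255.254


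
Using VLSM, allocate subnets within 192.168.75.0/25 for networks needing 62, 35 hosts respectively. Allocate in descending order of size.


62 hosts -> /26 (62 usable): 192.168.75.0/26
35 hosts -> /26 (62 usable): 192.168.75.64/26
Allocation: 192.168.75.0/26 (62 hosts, 62 usable); 192.168.75.64/26 (35 hosts, 62 usable)


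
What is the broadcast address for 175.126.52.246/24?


Network: 175.126.52.0/24
Host bits = 8
Set all host bits to 1:
Broadcast: 175.126.52.255


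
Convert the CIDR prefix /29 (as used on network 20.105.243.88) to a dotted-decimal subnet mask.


/29 means 29 network bits, 3 host bits
Binary: 11111111111111111111111111111000
Mask: 255.255.255.248


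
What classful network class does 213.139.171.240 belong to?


First octet: 213
Binary: 11010101
110xxxxx -> Class C (192-223)
Class C, default mask 255.255.255.0 (/24)


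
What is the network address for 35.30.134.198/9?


IP:   00100011.00011110.10000110.11000110
Mask: 11111111.10000000.00000000.00000000
AND operation:
Net:  00100011.00000000.00000000.00000000
Network: 35.0.0.0/9


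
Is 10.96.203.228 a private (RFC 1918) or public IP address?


RFC 1918 private ranges:
  10.0.0.0/8 (10.0.0.0 - 10.255.255.255)
  172.16.0.0/12 (172.16.0.0 - 172.31.255.255)
  192.168.0.0/16 (192.168.0.0 - 192.168.255.255)
Private (in 10.0.0.0/8)


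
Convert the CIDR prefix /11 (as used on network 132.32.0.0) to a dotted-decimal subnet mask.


/11 means 11 network bits, 21 host bits
Binary: 11111111111000000000000000000000
Mask: 255.224.0.0


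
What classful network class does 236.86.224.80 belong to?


First octet: 236
Binary: 11101100
1110xxxx -> Class D (224-239)
Class D (multicast), default mask N/A


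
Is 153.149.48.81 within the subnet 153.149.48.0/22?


Subnet network: 153.149.48.0
Test IP AND mask: 153.149.48.0
Yes, 153.149.48.81 is in 153.149.48.0/22


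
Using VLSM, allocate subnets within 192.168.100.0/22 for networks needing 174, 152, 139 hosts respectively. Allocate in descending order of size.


174 hosts -> /24 (254 usable): 192.168.100.0/24
152 hosts -> /24 (254 usable): 192.168.101.0/24
139 hosts -> /24 (254 usable): 192.168.102.0/24
Allocation: 192.168.100.0/24 (174 hosts, 254 usable); 192.168.101.0/24 (152 hosts, 254 usable); 192.168.102.0/24 (139 hosts, 254 usable)


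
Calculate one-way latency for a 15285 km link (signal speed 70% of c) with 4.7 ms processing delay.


Speed = 0.7 * 3e5 km/s = 210000 km/s
Propagation delay = 15285 / 210000 = 0.0728 s = 72.7857 ms
Processing delay = 4.7 ms
Total one-way latency = 77.4857 ms


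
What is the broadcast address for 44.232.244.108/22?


Network: 44.232.244.0/22
Host bits = 10
Set all host bits to 1:
Broadcast: 44.232.247.255


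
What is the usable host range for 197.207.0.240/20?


Network: 197.207.0.0
Broadcast: 197.207.15.255
First usable = network + 1
Last usable = broadcast - 1
Range: 197.207.0.1 to 197.207.15.254


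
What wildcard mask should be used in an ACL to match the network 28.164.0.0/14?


Subnet mask: 255.252.0.0
Wildcard = 255.255.255.255 - subnet mask
255 - 255 = 0
255 - 252 = 3
255 - 0 = 255
255 - 0 = 255
Wildcard: 0.3.255.255


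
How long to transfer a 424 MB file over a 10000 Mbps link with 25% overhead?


Effective throughput = 10000 * (1 - 25/100) = 7500 Mbps
File size in Mb = 424 * 8 = 3392 Mb
Time = 3392 / 7500
Time = 0.4523 seconds


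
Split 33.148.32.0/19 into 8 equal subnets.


New prefix = 19 + 3 = 22
Each subnet has 1024 addresses
  33.148.32.0/22
  33.148.36.0/22
  33.148.40.0/22
  33.148.44.0/22
  33.148.48.0/22
  33.148.52.0/22
  33.148.56.0/22
  33.148.60.0/22
Subnets: 33.148.32.0/22, 33.148.36.0/22, 33.148.40.0/22, 33.148.44.0/22, 33.148.48.0/22, 33.148.52.0/22, 33.148.56.0/22, 33.148.60.0/22


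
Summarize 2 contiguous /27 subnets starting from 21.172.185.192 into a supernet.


Original prefix: /27
Number of subnets: 2 = 2^1
New prefix = 27 - 1 = 26
Supernet: 21.172.185.192/26


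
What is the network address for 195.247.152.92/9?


IP:   11000011.11110111.10011000.01011100
Mask: 11111111.10000000.00000000.00000000
AND operation:
Net:  11000011.10000000.00000000.00000000
Network: 195.128.0.0/9


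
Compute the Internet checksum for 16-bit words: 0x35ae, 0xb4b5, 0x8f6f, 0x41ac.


Sum all words (with carry folding):
+ 0x35ae = 0x35ae
+ 0xb4b5 = 0xea63
+ 0x8f6f = 0x79d3
+ 0x41ac = 0xbb7f
One's complement: ~0xbb7f
Checksum = 0x4480


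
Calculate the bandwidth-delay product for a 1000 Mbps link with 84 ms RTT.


BDP = bandwidth * RTT
= 1000 Mbps * 84 ms
= 1000 * 1e6 * 84 / 1000 bits
= 84000000 bits
= 10500000 bytes
= 10253.9062 KB
BDP = 84000000 bits (10500000 bytes)


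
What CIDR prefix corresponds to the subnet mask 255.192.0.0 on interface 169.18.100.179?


Binary: 11111111.11000000.00000000.00000000
Count leading 1s
Prefix: /10


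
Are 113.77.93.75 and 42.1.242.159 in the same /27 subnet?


Mask: 255.255.255.224
113.77.93.75 AND mask = 113.77.93.64
42.1.242.159 AND mask = 42.1.242.128
No, different subnets (113.77.93.64 vs 42.1.242.128)


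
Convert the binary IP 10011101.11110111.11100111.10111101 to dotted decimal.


10011101 = 157
11110111 = 247
11100111 = 231
10111101 = 189
IP: 157.247.231.189


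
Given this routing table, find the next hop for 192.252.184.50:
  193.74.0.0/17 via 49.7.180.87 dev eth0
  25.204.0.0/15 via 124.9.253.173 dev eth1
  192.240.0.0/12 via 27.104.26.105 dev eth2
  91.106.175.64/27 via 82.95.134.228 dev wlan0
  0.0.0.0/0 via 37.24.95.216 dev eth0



Longest prefix match for 192.252.184.50:
  /17 193.74.0.0: no
  /15 25.204.0.0: no
  /12 192.240.0.0: MATCH
  /27 91.106.175.64: no
  /0 0.0.0.0: MATCH
Selected: next-hop 27.104.26.105 via eth2 (matched /12)


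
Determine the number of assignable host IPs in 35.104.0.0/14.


Host bits = 32 - 14 = 18
Total addresses = 2^18 = 262144
Usable = total - 2 (network and broadcast)
Usable hosts: 262142


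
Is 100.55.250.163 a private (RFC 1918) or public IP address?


RFC 1918 private ranges:
  10.0.0.0/8 (10.0.0.0 - 10.255.255.255)
  172.16.0.0/12 (172.16.0.0 - 172.31.255.255)
  192.168.0.0/16 (192.168.0.0 - 192.168.255.255)
Public (not in any RFC 1918 range)


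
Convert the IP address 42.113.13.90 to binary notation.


42 = 00101010
113 = 01110001
13 = 00001101
90 = 01011010
Binary: 00101010.01110001.00001101.01011010


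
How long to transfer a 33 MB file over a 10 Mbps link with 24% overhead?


Effective throughput = 10 * (1 - 24/100) = 7.6 Mbps
File size in Mb = 33 * 8 = 264 Mb
Time = 264 / 7.6
Time = 34.7368 seconds


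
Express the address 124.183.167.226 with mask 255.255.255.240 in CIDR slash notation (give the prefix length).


Binary: 11111111.11111111.11111111.11110000
Count leading 1s
Prefix: /28


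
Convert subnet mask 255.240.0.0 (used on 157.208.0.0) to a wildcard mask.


Subnet mask: 255.240.0.0
Wildcard = 255.255.255.255 - subnet mask
255 - 255 = 0
255 - 240 = 15
255 - 0 = 255
255 - 0 = 255
Wildcard: 0.15.255.255


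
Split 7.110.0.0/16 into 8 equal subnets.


New prefix = 16 + 3 = 19
Each subnet has 8192 addresses
  7.110.0.0/19
  7.110.32.0/19
  7.110.64.0/19
  7.110.96.0/19
  7.110.128.0/19
  7.110.160.0/19
  7.110.192.0/19
  7.110.224.0/19
Subnets: 7.110.0.0/19, 7.110.32.0/19, 7.110.64.0/19, 7.110.96.0/19, 7.110.128.0/19, 7.110.160.0/19, 7.110.192.0/19, 7.110.224.0/19


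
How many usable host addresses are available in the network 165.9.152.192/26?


Host bits = 32 - 26 = 6
Total addresses = 2^6 = 64
Usable = total - 2 (network and broadcast)
Usable hosts: 62


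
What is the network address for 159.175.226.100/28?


IP:   10011111.10101111.11100010.01100100
Mask: 11111111.11111111.11111111.11110000
AND operation:
Net:  10011111.10101111.11100010.01100000
Network: 159.175.226.96/28


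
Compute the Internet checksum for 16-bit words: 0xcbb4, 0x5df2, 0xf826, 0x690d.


Sum all words (with carry folding):
+ 0xcbb4 = 0xcbb4
+ 0x5df2 = 0x29a7
+ 0xf826 = 0x21ce
+ 0x690d = 0x8adb
One's complement: ~0x8adb
Checksum = 0x7524


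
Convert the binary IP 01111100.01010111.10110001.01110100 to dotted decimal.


01111100 = 124
01010111 = 87
10110001 = 177
01110100 = 116
IP: 124.87.177.116


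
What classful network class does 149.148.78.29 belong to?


First octet: 149
Binary: 10010101
10xxxxxx -> Class B (128-191)
Class B, default mask 255.255.0.0 (/16)


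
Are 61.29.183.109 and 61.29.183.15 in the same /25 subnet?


Mask: 255.255.255.128
61.29.183.109 AND mask = 61.29.183.0
61.29.183.15 AND mask = 61.29.183.0
Yes, same subnet (61.29.183.0)


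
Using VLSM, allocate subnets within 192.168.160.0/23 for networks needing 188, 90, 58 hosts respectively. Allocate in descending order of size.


188 hosts -> /24 (254 usable): 192.168.160.0/24
90 hosts -> /25 (126 usable): 192.168.161.0/25
58 hosts -> /26 (62 usable): 192.168.161.128/26
Allocation: 192.168.160.0/24 (188 hosts, 254 usable); 192.168.161.0/25 (90 hosts, 126 usable); 192.168.161.128/26 (58 hosts, 62 usable)


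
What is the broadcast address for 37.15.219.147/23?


Network: 37.15.218.0/23
Host bits = 9
Set all host bits to 1:
Broadcast: 37.15.219.255


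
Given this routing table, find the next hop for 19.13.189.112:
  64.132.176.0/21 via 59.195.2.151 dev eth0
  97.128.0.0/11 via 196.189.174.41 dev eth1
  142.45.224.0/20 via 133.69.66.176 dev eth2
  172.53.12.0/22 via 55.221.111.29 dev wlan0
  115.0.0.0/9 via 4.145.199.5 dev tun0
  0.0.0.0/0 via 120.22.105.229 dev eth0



Longest prefix match for 19.13.189.112:
  /21 64.132.176.0: no
  /11 97.128.0.0: no
  /20 142.45.224.0: no
  /22 172.53.12.0: no
  /9 115.0.0.0: no
  /0 0.0.0.0: MATCH
Selected: next-hop 120.22.105.229 via eth0 (matched /0)


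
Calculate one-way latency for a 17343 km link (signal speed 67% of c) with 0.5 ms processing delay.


Speed = 0.67 * 3e5 km/s = 201000 km/s
Propagation delay = 17343 / 201000 = 0.0863 s = 86.2836 ms
Processing delay = 0.5 ms
Total one-way latency = 86.7836 ms


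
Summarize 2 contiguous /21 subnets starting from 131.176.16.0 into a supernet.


Original prefix: /21
Number of subnets: 2 = 2^1
New prefix = 21 - 1 = 20
Supernet: 131.176.16.0/20


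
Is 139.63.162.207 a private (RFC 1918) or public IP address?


RFC 1918 private ranges:
  10.0.0.0/8 (10.0.0.0 - 10.255.255.255)
  172.16.0.0/12 (172.16.0.0 - 172.31.255.255)
  192.168.0.0/16 (192.168.0.0 - 192.168.255.255)
Public (not in any RFC 1918 range)


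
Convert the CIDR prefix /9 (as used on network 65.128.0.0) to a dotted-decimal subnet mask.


/9 means 9 network bits, 23 host bits
Binary: 11111111100000000000000000000000
Mask: 255.128.0.0


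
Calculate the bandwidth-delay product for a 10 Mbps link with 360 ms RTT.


BDP = bandwidth * RTT
= 10 Mbps * 360 ms
= 10 * 1e6 * 360 / 1000 bits
= 3600000 bits
= 450000 bytes
= 439.4531 KB
BDP = 3600000 bits (450000 bytes)


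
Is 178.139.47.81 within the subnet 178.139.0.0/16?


Subnet network: 178.139.0.0
Test IP AND mask: 178.139.0.0
Yes, 178.139.47.81 is in 178.139.0.0/16


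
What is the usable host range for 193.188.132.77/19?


Network: 193.188.128.0
Broadcast: 193.188.159.255
First usable = network + 1
Last usable = broadcast - 1
Range: 193.188.128.1 to 193.188.159.254


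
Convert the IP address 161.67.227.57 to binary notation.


161 = 10100001
67 = 01000011
227 = 11100011
57 = 00111001
Binary: 10100001.01000011.11100011.00111001


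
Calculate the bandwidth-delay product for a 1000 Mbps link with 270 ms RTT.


BDP = bandwidth * RTT
= 1000 Mbps * 270 ms
= 1000 * 1e6 * 270 / 1000 bits
= 270000000 bits
= 33750000 bytes
= 32958.9844 KB
BDP = 270000000 bits (33750000 bytes)


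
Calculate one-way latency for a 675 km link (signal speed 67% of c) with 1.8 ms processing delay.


Speed = 0.67 * 3e5 km/s = 201000 km/s
Propagation delay = 675 / 201000 = 0.0034 s = 3.3582 ms
Processing delay = 1.8 ms
Total one-way latency = 5.1582 ms


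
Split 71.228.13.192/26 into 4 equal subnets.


New prefix = 26 + 2 = 28
Each subnet has 16 addresses
  71.228.13.192/28
  71.228.13.208/28
  71.228.13.224/28
  71.228.13.240/28
Subnets: 71.228.13.192/28, 71.228.13.208/28, 71.228.13.224/28, 71.228.13.240/28


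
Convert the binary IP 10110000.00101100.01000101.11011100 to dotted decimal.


10110000 = 176
00101100 = 44
01000101 = 69
11011100 = 220
IP: 176.44.69.220


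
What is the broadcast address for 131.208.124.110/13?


Network: 131.208.0.0/13
Host bits = 19
Set all host bits to 1:
Broadcast: 131.215.255.255


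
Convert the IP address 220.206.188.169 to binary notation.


220 = 11011100
206 = 11001110
188 = 10111100
169 = 10101001
Binary: 11011100.11001110.10111100.10101001


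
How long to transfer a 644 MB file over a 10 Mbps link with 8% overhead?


Effective throughput = 10 * (1 - 8/100) = 9.2 Mbps
File size in Mb = 644 * 8 = 5152 Mb
Time = 5152 / 9.2
Time = 560.0 seconds


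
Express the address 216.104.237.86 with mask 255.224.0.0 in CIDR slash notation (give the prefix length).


Binary: 11111111.11100000.00000000.00000000
Count leading 1s
Prefix: /11


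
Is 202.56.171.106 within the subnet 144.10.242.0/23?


Subnet network: 144.10.242.0
Test IP AND mask: 202.56.170.0
No, 202.56.171.106 is not in 144.10.242.0/23


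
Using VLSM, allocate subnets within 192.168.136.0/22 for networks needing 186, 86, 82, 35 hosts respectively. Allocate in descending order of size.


186 hosts -> /24 (254 usable): 192.168.136.0/24
86 hosts -> /25 (126 usable): 192.168.137.0/25
82 hosts -> /25 (126 usable): 192.168.137.128/25
35 hosts -> /26 (62 usable): 192.168.138.0/26
Allocation: 192.168.136.0/24 (186 hosts, 254 usable); 192.168.137.0/25 (86 hosts, 126 usable); 192.168.137.128/25 (82 hosts, 126 usable); 192.168.138.0/26 (35 hosts, 62 usable)


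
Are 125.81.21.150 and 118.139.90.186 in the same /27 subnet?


Mask: 255.255.255.224
125.81.21.150 AND mask = 125.81.21.128
118.139.90.186 AND mask = 118.139.90.160
No, different subnets (125.81.21.128 vs 118.139.90.160)


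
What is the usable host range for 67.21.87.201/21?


Network: 67.21.80.0
Broadcast: 67.21.87.255
First usable = network + 1
Last usable = broadcast - 1
Range: 67.21.80.1 to 67.21.87.254


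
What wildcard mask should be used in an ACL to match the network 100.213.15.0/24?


Subnet mask: 255.255.255.0
Wildcard = 255.255.255.255 - subnet mask
255 - 255 = 0
255 - 255 = 0
255 - 255 = 0
255 - 0 = 255
Wildcard: 0.0.0.255


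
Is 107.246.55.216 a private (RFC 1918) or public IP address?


RFC 1918 private ranges:
  10.0.0.0/8 (10.0.0.0 - 10.255.255.255)
  172.16.0.0/12 (172.16.0.0 - 172.31.255.255)
  192.168.0.0/16 (192.168.0.0 - 192.168.255.255)
Public (not in any RFC 1918 range)


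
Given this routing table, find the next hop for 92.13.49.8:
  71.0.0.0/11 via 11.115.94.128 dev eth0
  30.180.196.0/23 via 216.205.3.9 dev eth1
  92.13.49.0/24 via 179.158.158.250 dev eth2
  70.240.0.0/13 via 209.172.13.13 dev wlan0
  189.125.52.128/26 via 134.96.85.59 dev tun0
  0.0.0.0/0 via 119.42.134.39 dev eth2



Longest prefix match for 92.13.49.8:
  /11 71.0.0.0: no
  /23 30.180.196.0: no
  /24 92.13.49.0: MATCH
  /13 70.240.0.0: no
  /26 189.125.52.128: no
  /0 0.0.0.0: MATCH
Selected: next-hop 179.158.158.250 via eth2 (matched /24)


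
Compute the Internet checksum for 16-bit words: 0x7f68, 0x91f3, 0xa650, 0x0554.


Sum all words (with carry folding):
+ 0x7f68 = 0x7f68
+ 0x91f3 = 0x115c
+ 0xa650 = 0xb7ac
+ 0x0554 = 0xbd00
One's complement: ~0xbd00
Checksum = 0x42ff


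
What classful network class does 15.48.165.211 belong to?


First octet: 15
Binary: 00001111
0xxxxxxx -> Class A (1-126)
Class A, default mask 255.0.0.0 (/8)


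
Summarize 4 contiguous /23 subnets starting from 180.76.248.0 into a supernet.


Original prefix: /23
Number of subnets: 4 = 2^2
New prefix = 23 - 2 = 21
Supernet: 180.76.248.0/21


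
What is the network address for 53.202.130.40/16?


IP:   00110101.11001010.10000010.00101000
Mask: 11111111.11111111.00000000.00000000
AND operation:
Net:  00110101.11001010.00000000.00000000
Network: 53.202.0.0/16


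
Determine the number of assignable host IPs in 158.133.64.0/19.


Host bits = 32 - 19 = 13
Total addresses = 2^13 = 8192
Usable = total - 2 (network and broadcast)
Usable hosts: 8190


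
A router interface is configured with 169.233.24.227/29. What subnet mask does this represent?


/29 means 29 network bits, 3 host bits
Binary: 11111111111111111111111111111000
Mask: 255.255.255.248


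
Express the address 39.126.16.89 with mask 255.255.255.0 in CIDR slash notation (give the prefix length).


Binary: 11111111.11111111.11111111.00000000
Count leading 1s
Prefix: /24


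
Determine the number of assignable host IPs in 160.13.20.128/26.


Host bits = 32 - 26 = 6
Total addresses = 2^6 = 64
Usable = total - 2 (network and broadcast)
Usable hosts: 62


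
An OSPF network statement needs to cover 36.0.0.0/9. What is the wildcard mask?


Subnet mask: 255.128.0.0
Wildcard = 255.255.255.255 - subnet mask
255 - 255 = 0
255 - 128 = 127
255 - 0 = 255
255 - 0 = 255
Wildcard: 0.127.255.255


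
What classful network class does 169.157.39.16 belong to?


First octet: 169
Binary: 10101001
10xxxxxx -> Class B (128-191)
Class B, default mask 255.255.0.0 (/16)


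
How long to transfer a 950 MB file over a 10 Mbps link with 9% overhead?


Effective throughput = 10 * (1 - 9/100) = 9.1 Mbps
File size in Mb = 950 * 8 = 7600 Mb
Time = 7600 / 9.1
Time = 835.1648 seconds


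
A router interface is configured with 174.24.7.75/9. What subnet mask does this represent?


/9 means 9 network bits, 23 host bits
Binary: 11111111100000000000000000000000
Mask: 255.128.0.0


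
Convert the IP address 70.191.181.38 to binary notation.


70 = 01000110
191 = 10111111
181 = 10110101
38 = 00100110
Binary: 01000110.10111111.10110101.00100110


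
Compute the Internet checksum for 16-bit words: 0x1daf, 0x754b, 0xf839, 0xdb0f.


Sum all words (with carry folding):
+ 0x1daf = 0x1daf
+ 0x754b = 0x92fa
+ 0xf839 = 0x8b34
+ 0xdb0f = 0x6644
One's complement: ~0x6644
Checksum = 0x99bb


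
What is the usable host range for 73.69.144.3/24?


Network: 73.69.144.0
Broadcast: 73.69.144.255
First usable = network + 1
Last usable = broadcast - 1
Range: 73.69.144.1 to 73.69.144.254


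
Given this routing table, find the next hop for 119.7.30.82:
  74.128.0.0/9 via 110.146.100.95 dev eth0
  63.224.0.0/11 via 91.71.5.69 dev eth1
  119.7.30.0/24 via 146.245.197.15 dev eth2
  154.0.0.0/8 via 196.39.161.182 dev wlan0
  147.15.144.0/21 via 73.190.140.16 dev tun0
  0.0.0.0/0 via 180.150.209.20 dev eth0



Longest prefix match for 119.7.30.82:
  /9 74.128.0.0: no
  /11 63.224.0.0: no
  /24 119.7.30.0: MATCH
  /8 154.0.0.0: no
  /21 147.15.144.0: no
  /0 0.0.0.0: MATCH
Selected: next-hop 146.245.197.15 via eth2 (matched /24)


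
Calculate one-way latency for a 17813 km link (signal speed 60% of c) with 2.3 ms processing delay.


Speed = 0.6 * 3e5 km/s = 180000 km/s
Propagation delay = 17813 / 180000 = 0.099 s = 98.9611 ms
Processing delay = 2.3 ms
Total one-way latency = 101.2611 ms


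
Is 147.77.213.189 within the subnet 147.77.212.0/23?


Subnet network: 147.77.212.0
Test IP AND mask: 147.77.212.0
Yes, 147.77.213.189 is in 147.77.212.0/23


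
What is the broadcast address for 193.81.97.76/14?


Network: 193.80.0.0/14
Host bits = 18
Set all host bits to 1:
Broadcast: 193.83.255.255


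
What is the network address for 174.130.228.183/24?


IP:   10101110.10000010.11100100.10110111
Mask: 11111111.11111111.11111111.00000000
AND operation:
Net:  10101110.10000010.11100100.00000000
Network: 174.130.228.0/24


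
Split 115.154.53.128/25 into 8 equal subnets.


New prefix = 25 + 3 = 28
Each subnet has 16 addresses
  115.154.53.128/28
  115.154.53.144/28
  115.154.53.160/28
  115.154.53.176/28
  115.154.53.192/28
  115.154.53.208/28
  115.154.53.224/28
  115.154.53.240/28
Subnets: 115.154.53.128/28, 115.154.53.144/28, 115.154.53.160/28, 115.154.53.176/28, 115.154.53.192/28, 115.154.53.208/28, 115.154.53.224/28, 115.154.53.240/28


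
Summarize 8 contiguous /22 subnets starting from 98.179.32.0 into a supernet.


Original prefix: /22
Number of subnets: 8 = 2^3
New prefix = 22 - 3 = 19
Supernet: 98.179.32.0/19


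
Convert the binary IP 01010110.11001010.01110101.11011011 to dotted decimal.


01010110 = 86
11001010 = 202
01110101 = 117
11011011 = 219
IP: 86.202.117.219


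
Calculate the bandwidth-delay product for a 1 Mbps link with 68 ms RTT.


BDP = bandwidth * RTT
= 1 Mbps * 68 ms
= 1 * 1e6 * 68 / 1000 bits
= 68000 bits
= 8500 bytes
= 8.3008 KB
BDP = 68000 bits (8500 bytes)


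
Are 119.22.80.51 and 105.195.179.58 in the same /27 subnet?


Mask: 255.255.255.224
119.22.80.51 AND mask = 119.22.80.32
105.195.179.58 AND mask = 105.195.179.32
No, different subnets (119.22.80.32 vs 105.195.179.32)


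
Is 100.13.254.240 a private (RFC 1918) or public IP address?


RFC 1918 private ranges:
  10.0.0.0/8 (10.0.0.0 - 10.255.255.255)
  172.16.0.0/12 (172.16.0.0 - 172.31.255.255)
  192.168.0.0/16 (192.168.0.0 - 192.168.255.255)
Public (not in any RFC 1918 range)


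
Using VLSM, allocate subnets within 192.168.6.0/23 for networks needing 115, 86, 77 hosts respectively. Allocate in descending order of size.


115 hosts -> /25 (126 usable): 192.168.6.0/25
86 hosts -> /25 (126 usable): 192.168.6.128/25
77 hosts -> /25 (126 usable): 192.168.7.0/25
Allocation: 192.168.6.0/25 (115 hosts, 126 usable); 192.168.6.128/25 (86 hosts, 126 usable); 192.168.7.0/25 (77 hosts, 126 usable)


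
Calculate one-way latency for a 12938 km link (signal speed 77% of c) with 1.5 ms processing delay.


Speed = 0.77 * 3e5 km/s = 231000 km/s
Propagation delay = 12938 / 231000 = 0.056 s = 56.0087 ms
Processing delay = 1.5 ms
Total one-way latency = 57.5087 ms


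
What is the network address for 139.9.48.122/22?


IP:   10001011.00001001.00110000.01111010
Mask: 11111111.11111111.11111100.00000000
AND operation:
Net:  10001011.00001001.00110000.00000000
Network: 139.9.48.0/22


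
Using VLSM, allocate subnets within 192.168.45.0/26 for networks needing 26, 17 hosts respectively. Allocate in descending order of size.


26 hosts -> /27 (30 usable): 192.168.45.0/27
17 hosts -> /27 (30 usable): 192.168.45.32/27
Allocation: 192.168.45.0/27 (26 hosts, 30 usable); 192.168.45.32/27 (17 hosts, 30 usable)


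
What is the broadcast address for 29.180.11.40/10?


Network: 29.128.0.0/10
Host bits = 22
Set all host bits to 1:
Broadcast: 29.191.255.255


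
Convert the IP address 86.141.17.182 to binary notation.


86 = 01010110
141 = 10001101
17 = 00010001
182 = 10110110
Binary: 01010110.10001101.00010001.10110110


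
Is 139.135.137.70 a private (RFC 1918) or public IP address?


RFC 1918 private ranges:
  10.0.0.0/8 (10.0.0.0 - 10.255.255.255)
  172.16.0.0/12 (172.16.0.0 - 172.31.255.255)
  192.168.0.0/16 (192.168.0.0 - 192.168.255.255)
Public (not in any RFC 1918 range)


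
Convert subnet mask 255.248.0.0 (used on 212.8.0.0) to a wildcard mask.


Subnet mask: 255.248.0.0
Wildcard = 255.255.255.255 - subnet mask
255 - 255 = 0
255 - 248 = 7
255 - 0 = 255
255 - 0 = 255
Wildcard: 0.7.255.255


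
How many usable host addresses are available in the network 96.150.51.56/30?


Host bits = 32 - 30 = 2
Total addresses = 2^2 = 4
Usable = total - 2 (network and broadcast)
Usable hosts: 2


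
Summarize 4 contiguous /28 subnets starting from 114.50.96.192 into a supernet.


Original prefix: /28
Number of subnets: 4 = 2^2
New prefix = 28 - 2 = 26
Supernet: 114.50.96.192/26


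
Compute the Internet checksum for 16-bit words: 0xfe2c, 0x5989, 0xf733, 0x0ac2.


Sum all words (with carry folding):
+ 0xfe2c = 0xfe2c
+ 0x5989 = 0x57b6
+ 0xf733 = 0x4eea
+ 0x0ac2 = 0x59ac
One's complement: ~0x59ac
Checksum = 0xa653


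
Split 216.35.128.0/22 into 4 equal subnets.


New prefix = 22 + 2 = 24
Each subnet has 256 addresses
  216.35.128.0/24
  216.35.129.0/24
  216.35.130.0/24
  216.35.131.0/24
Subnets: 216.35.128.0/24, 216.35.129.0/24, 216.35.130.0/24, 216.35.131.0/24


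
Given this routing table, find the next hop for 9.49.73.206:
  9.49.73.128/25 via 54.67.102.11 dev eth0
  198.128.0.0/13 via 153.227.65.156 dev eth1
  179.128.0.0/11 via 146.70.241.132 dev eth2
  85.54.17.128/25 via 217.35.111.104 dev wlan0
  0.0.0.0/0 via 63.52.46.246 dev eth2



Longest prefix match for 9.49.73.206:
  /25 9.49.73.128: MATCH
  /13 198.128.0.0: no
  /11 179.128.0.0: no
  /25 85.54.17.128: no
  /0 0.0.0.0: MATCH
Selected: next-hop 54.67.102.11 via eth0 (matched /25)


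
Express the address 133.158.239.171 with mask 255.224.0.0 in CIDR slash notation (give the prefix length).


Binary: 11111111.11100000.00000000.00000000
Count leading 1s
Prefix: /11


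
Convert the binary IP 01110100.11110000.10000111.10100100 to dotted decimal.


01110100 = 116
11110000 = 240
10000111 = 135
10100100 = 164
IP: 116.240.135.164


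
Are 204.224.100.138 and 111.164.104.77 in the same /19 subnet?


Mask: 255.255.224.0
204.224.100.138 AND mask = 204.224.96.0
111.164.104.77 AND mask = 111.164.96.0
No, different subnets (204.224.96.0 vs 111.164.96.0)


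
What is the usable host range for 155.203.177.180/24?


Network: 155.203.177.0
Broadcast: 155.203.177.255
First usable = network + 1
Last usable = broadcast - 1
Range: 155.203.177.1 to 155.203.177.254


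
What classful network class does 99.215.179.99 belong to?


First octet: 99
Binary: 01100011
0xxxxxxx -> Class A (1-126)
Class A, default mask 255.0.0.0 (/8)


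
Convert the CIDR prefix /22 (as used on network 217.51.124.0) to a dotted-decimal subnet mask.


/22 means 22 network bits, 10 host bits
Binary: 11111111111111111111110000000000
Mask: 255.255.252.0


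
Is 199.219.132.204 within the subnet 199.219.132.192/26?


Subnet network: 199.219.132.192
Test IP AND mask: 199.219.132.192
Yes, 199.219.132.204 is in 199.219.132.192/26


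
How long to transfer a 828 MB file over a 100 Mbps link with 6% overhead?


Effective throughput = 100 * (1 - 6/100) = 94 Mbps
File size in Mb = 828 * 8 = 6624 Mb
Time = 6624 / 94
Time = 70.4681 seconds


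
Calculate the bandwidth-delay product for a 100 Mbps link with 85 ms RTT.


BDP = bandwidth * RTT
= 100 Mbps * 85 ms
= 100 * 1e6 * 85 / 1000 bits
= 8500000 bits
= 1062500 bytes
= 1037.5977 KB
BDP = 8500000 bits (1062500 bytes)


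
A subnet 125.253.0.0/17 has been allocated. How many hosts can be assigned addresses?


Host bits = 32 - 17 = 15
Total addresses = 2^15 = 32768
Usable = total - 2 (network and broadcast)
Usable hosts: 32766


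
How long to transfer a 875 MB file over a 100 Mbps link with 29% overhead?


Effective throughput = 100 * (1 - 29/100) = 71 Mbps
File size in Mb = 875 * 8 = 7000 Mb
Time = 7000 / 71
Time = 98.5915 seconds


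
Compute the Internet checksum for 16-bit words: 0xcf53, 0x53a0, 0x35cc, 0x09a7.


Sum all words (with carry folding):
+ 0xcf53 = 0xcf53
+ 0x53a0 = 0x22f4
+ 0x35cc = 0x58c0
+ 0x09a7 = 0x6267
One's complement: ~0x6267
Checksum = 0x9d98


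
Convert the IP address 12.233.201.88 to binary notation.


12 = 00001100
233 = 11101001
201 = 11001001
88 = 01011000
Binary: 00001100.11101001.11001001.01011000


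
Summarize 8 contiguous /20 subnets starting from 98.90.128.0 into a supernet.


Original prefix: /20
Number of subnets: 8 = 2^3
New prefix = 20 - 3 = 17
Supernet: 98.90.128.0/17


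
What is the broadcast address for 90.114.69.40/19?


Network: 90.114.64.0/19
Host bits = 13
Set all host bits to 1:
Broadcast: 90.114.95.255


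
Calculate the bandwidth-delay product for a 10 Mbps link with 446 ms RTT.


BDP = bandwidth * RTT
= 10 Mbps * 446 ms
= 10 * 1e6 * 446 / 1000 bits
= 4460000 bits
= 557500 bytes
= 544.4336 KB
BDP = 4460000 bits (557500 bytes)


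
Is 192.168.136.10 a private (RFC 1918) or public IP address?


RFC 1918 private ranges:
  10.0.0.0/8 (10.0.0.0 - 10.255.255.255)
  172.16.0.0/12 (172.16.0.0 - 172.31.255.255)
  192.168.0.0/16 (192.168.0.0 - 192.168.255.255)
Private (in 192.168.0.0/16)


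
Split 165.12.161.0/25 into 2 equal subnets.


New prefix = 25 + 1 = 26
Each subnet has 64 addresses
  165.12.161.0/26
  165.12.161.64/26
Subnets: 165.12.161.0/26, 165.12.161.64/26


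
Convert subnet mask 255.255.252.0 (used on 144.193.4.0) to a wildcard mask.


Subnet mask: 255.255.252.0
Wildcard = 255.255.255.255 - subnet mask
255 - 255 = 0
255 - 255 = 0
255 - 252 = 3
255 - 0 = 255
Wildcard: 0.0.3.255


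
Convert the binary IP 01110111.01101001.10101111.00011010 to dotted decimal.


01110111 = 119
01101001 = 105
10101111 = 175
00011010 = 26
IP: 119.105.175.26


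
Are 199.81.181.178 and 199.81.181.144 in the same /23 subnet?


Mask: 255.255.254.0
199.81.181.178 AND mask = 199.81.180.0
199.81.181.144 AND mask = 199.81.180.0
Yes, same subnet (199.81.180.0)


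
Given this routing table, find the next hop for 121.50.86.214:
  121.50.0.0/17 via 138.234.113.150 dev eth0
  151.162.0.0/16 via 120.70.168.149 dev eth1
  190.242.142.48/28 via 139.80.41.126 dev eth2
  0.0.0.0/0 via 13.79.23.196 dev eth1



Longest prefix match for 121.50.86.214:
  /17 121.50.0.0: MATCH
  /16 151.162.0.0: no
  /28 190.242.142.48: no
  /0 0.0.0.0: MATCH
Selected: next-hop 138.234.113.150 via eth0 (matched /17)


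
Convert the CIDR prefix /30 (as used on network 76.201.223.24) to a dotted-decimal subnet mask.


/30 means 30 network bits, 2 host bits
Binary: 11111111111111111111111111111100
Mask: 255.255.255.252


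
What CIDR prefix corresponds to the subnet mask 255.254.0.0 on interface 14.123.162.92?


Binary: 11111111.11111110.00000000.00000000
Count leading 1s
Prefix: /15


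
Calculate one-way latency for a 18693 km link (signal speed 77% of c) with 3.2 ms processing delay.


Speed = 0.77 * 3e5 km/s = 231000 km/s
Propagation delay = 18693 / 231000 = 0.0809 s = 80.9221 ms
Processing delay = 3.2 ms
Total one-way latency = 84.1221 ms


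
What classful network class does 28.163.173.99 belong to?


First octet: 28
Binary: 00011100
0xxxxxxx -> Class A (1-126)
Class A, default mask 255.0.0.0 (/8)


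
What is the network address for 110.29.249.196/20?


IP:   01101110.00011101.11111001.11000100
Mask: 11111111.11111111.11110000.00000000
AND operation:
Net:  01101110.00011101.11110000.00000000
Network: 110.29.240.0/20


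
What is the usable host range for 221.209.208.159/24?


Network: 221.209.208.0
Broadcast: 221.209.208.255
First usable = network + 1
Last usable = broadcast - 1
Range: 221.209.208.1 to 221.209.208.254


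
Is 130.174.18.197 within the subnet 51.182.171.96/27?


Subnet network: 51.182.171.96
Test IP AND mask: 130.174.18.192
No, 130.174.18.197 is not in 51.182.171.96/27


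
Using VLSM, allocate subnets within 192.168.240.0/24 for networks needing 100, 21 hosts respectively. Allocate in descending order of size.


100 hosts -> /25 (126 usable): 192.168.240.0/25
21 hosts -> /27 (30 usable): 192.168.240.128/27
Allocation: 192.168.240.0/25 (100 hosts, 126 usable); 192.168.240.128/27 (21 hosts, 30 usable)


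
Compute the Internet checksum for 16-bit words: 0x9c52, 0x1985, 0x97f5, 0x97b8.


Sum all words (with carry folding):
+ 0x9c52 = 0x9c52
+ 0x1985 = 0xb5d7
+ 0x97f5 = 0x4dcd
+ 0x97b8 = 0xe585
One's complement: ~0xe585
Checksum = 0x1a7a


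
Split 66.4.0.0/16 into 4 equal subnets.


New prefix = 16 + 2 = 18
Each subnet has 16384 addresses
  66.4.0.0/18
  66.4.64.0/18
  66.4.128.0/18
  66.4.192.0/18
Subnets: 66.4.0.0/18, 66.4.64.0/18, 66.4.128.0/18, 66.4.192.0/18


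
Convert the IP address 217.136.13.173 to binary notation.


217 = 11011001
136 = 10001000
13 = 00001101
173 = 10101101
Binary: 11011001.10001000.00001101.10101101


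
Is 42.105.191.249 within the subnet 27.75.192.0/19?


Subnet network: 27.75.192.0
Test IP AND mask: 42.105.160.0
No, 42.105.191.249 is not in 27.75.192.0/19


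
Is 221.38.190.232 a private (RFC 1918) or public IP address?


RFC 1918 private ranges:
  10.0.0.0/8 (10.0.0.0 - 10.255.255.255)
  172.16.0.0/12 (172.16.0.0 - 172.31.255.255)
  192.168.0.0/16 (192.168.0.0 - 192.168.255.255)
Public (not in any RFC 1918 range)


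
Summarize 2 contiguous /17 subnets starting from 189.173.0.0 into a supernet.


Original prefix: /17
Number of subnets: 2 = 2^1
New prefix = 17 - 1 = 16
Supernet: 189.173.0.0/16


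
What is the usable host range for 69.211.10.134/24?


Network: 69.211.10.0
Broadcast: 69.211.10.255
First usable = network + 1
Last usable = broadcast - 1
Range: 69.211.10.1 to 69.211.10.254


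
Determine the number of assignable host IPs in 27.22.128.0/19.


Host bits = 32 - 19 = 13
Total addresses = 2^13 = 8192
Usable = total - 2 (network and broadcast)
Usable hosts: 8190


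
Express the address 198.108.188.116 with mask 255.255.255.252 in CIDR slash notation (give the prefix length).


Binary: 11111111.11111111.11111111.11111100
Count leading 1s
Prefix: /30


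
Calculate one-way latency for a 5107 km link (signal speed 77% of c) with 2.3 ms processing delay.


Speed = 0.77 * 3e5 km/s = 231000 km/s
Propagation delay = 5107 / 231000 = 0.0221 s = 22.1082 ms
Processing delay = 2.3 ms
Total one-way latency = 24.4082 ms


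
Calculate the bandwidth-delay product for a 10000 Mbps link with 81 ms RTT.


BDP = bandwidth * RTT
= 10000 Mbps * 81 ms
= 10000 * 1e6 * 81 / 1000 bits
= 810000000 bits
= 101250000 bytes
= 98876.9531 KB
BDP = 810000000 bits (101250000 bytes)


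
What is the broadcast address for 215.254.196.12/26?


Network: 215.254.196.0/26
Host bits = 6
Set all host bits to 1:
Broadcast: 215.254.196.63


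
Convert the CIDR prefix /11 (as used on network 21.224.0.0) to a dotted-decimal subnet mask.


/11 means 11 network bits, 21 host bits
Binary: 11111111111000000000000000000000
Mask: 255.224.0.0


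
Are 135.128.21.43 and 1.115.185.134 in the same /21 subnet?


Mask: 255.255.248.0
135.128.21.43 AND mask = 135.128.16.0
1.115.185.134 AND mask = 1.115.184.0
No, different subnets (135.128.16.0 vs 1.115.184.0)


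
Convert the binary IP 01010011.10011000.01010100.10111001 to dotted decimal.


01010011 = 83
10011000 = 152
01010100 = 84
10111001 = 185
IP: 83.152.84.185


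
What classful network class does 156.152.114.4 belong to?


First octet: 156
Binary: 10011100
10xxxxxx -> Class B (128-191)
Class B, default mask 255.255.0.0 (/16)


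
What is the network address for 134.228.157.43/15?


IP:   10000110.11100100.10011101.00101011
Mask: 11111111.11111110.00000000.00000000
AND operation:
Net:  10000110.11100100.00000000.00000000
Network: 134.228.0.0/15


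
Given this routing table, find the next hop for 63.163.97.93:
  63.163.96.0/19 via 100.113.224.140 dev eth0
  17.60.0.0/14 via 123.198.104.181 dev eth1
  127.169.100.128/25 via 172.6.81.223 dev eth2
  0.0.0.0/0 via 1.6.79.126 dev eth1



Longest prefix match for 63.163.97.93:
  /19 63.163.96.0: MATCH
  /14 17.60.0.0: no
  /25 127.169.100.128: no
  /0 0.0.0.0: MATCH
Selected: next-hop 100.113.224.140 via eth0 (matched /19)


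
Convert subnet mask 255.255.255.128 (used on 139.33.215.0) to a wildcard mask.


Subnet mask: 255.255.255.128
Wildcard = 255.255.255.255 - subnet mask
255 - 255 = 0
255 - 255 = 0
255 - 255 = 0
255 - 128 = 127
Wildcard: 0.0.0.127


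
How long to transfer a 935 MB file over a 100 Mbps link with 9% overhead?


Effective throughput = 100 * (1 - 9/100) = 91 Mbps
File size in Mb = 935 * 8 = 7480 Mb
Time = 7480 / 91
Time = 82.1978 seconds


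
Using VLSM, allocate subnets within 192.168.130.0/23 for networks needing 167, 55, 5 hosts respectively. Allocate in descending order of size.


167 hosts -> /24 (254 usable): 192.168.130.0/24
55 hosts -> /26 (62 usable): 192.168.131.0/26
5 hosts -> /29 (6 usable): 192.168.131.64/29
Allocation: 192.168.130.0/24 (167 hosts, 254 usable); 192.168.131.0/26 (55 hosts, 62 usable); 192.168.131.64/29 (5 hosts, 6 usable)


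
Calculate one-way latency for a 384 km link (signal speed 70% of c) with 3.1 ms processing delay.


Speed = 0.7 * 3e5 km/s = 210000 km/s
Propagation delay = 384 / 210000 = 0.0018 s = 1.8286 ms
Processing delay = 3.1 ms
Total one-way latency = 4.9286 ms


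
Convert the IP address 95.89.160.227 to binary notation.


95 = 01011111
89 = 01011001
160 = 10100000
227 = 11100011
Binary: 01011111.01011001.10100000.11100011


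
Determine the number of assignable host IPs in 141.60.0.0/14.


Host bits = 32 - 14 = 18
Total addresses = 2^18 = 262144
Usable = total - 2 (network and broadcast)
Usable hosts: 262142


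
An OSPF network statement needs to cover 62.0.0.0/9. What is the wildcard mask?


Subnet mask: 255.128.0.0
Wildcard = 255.255.255.255 - subnet mask
255 - 255 = 0
255 - 128 = 127
255 - 0 = 255
255 - 0 = 255
Wildcard: 0.127.255.255


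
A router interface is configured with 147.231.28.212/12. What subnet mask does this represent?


/12 means 12 network bits, 20 host bits
Binary: 11111111111100000000000000000000
Mask: 255.240.0.0


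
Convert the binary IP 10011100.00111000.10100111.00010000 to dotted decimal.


10011100 = 156
00111000 = 56
10100111 = 167
00010000 = 16
IP: 156.56.167.16


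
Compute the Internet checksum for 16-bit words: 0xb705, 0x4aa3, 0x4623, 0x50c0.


Sum all words (with carry folding):
+ 0xb705 = 0xb705
+ 0x4aa3 = 0x01a9
+ 0x4623 = 0x47cc
+ 0x50c0 = 0x988c
One's complement: ~0x988c
Checksum = 0x6773
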